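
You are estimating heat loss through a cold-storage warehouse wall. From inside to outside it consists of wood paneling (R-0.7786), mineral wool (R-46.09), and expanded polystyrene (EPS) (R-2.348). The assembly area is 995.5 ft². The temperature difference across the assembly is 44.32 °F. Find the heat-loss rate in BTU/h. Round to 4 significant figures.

R_total = 0.7786 + 46.09 + 2.348 = 49.217 ft²·°F·h/BTU
Q = A·ΔT/R = 995.5 × 44.32 / 49.217 = 896.46 BTU/h

896.5 BTU/h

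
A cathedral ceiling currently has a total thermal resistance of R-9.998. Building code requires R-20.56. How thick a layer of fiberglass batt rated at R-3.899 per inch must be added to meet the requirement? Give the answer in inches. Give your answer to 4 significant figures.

ΔR = 20.56 − 9.998 = 10.562 ft²·°F·h/BTU
L = ΔR / (R/in) = 10.562/3.899 = 2.7089 in

2.709 in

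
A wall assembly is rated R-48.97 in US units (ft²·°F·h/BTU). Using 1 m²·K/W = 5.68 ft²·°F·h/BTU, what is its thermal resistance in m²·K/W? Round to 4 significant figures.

R_SI = 48.97/5.68 = 8.6215

8.621 m²·K/W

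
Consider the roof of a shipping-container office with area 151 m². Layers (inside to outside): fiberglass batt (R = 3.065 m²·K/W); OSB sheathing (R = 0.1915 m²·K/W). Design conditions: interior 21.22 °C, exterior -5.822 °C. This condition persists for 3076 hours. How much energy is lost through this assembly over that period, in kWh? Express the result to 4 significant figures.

3857 kWh

R_total = 3.065 + 0.1915 = 3.2565 m²·K/W
Q = 151 × (21.22 − (-5.822)) / 3.2565 = 1253.9 W
E = 1253.9 W × 3076 h / 1000 = 3857 kWh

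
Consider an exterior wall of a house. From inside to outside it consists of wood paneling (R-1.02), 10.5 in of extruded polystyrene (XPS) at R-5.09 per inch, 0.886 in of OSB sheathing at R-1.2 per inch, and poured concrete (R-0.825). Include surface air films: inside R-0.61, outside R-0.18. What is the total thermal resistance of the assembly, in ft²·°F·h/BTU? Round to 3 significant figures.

10.5 × 5.09 = 53.45
0.886 × 1.2 = 1.063
R_total = 0.61 + 1.02 + 53.45 + 1.063 + 0.825 + 0.18 = 57.14 ft²·°F·h/BTU

57.1 ft²·°F·h/BTU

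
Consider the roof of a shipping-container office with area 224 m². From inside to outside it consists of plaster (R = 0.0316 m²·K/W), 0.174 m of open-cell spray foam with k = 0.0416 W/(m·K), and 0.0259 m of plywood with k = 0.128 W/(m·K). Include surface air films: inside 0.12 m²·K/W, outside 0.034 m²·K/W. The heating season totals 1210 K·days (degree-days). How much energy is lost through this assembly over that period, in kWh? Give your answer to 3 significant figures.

1420 kWh

0.174/0.0416 = 4.183
0.0259/0.128 = 0.2023
R_total = 0.12 + 0.0316 + 4.183 + 0.2023 + 0.034 = 4.571 m²·K/W
E = A × HDD × 24 / R / 1000 = 224 × 1210 × 24 / 4.571 / 1000 = 1423 kWh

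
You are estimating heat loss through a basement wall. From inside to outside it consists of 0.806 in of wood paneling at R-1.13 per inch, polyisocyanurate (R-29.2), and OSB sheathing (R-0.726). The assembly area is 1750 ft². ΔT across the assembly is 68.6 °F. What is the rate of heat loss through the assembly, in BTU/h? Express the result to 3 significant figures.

0.806 × 1.13 = 0.9108
R_total = 0.9108 + 29.2 + 0.726 = 30.84 ft²·°F·h/BTU
Q = A·ΔT/R = 1750 × 68.6 / 30.84 = 3893 BTU/h

3890 BTU/h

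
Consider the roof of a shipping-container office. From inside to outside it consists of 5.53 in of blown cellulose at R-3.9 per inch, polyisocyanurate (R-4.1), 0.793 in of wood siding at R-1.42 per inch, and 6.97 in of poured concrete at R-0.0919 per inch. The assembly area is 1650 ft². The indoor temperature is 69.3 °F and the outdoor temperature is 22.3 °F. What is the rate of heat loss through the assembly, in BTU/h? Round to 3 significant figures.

5.53 × 3.9 = 21.57
0.793 × 1.42 = 1.126
6.97 × 0.0919 = 0.6405
R_total = 21.57 + 4.1 + 1.126 + 0.6405 = 27.43 ft²·°F·h/BTU
Q = A·ΔT/R = 1650 × (69.3 − 22.3) / 27.43 = 2827 BTU/h

2830 BTU/h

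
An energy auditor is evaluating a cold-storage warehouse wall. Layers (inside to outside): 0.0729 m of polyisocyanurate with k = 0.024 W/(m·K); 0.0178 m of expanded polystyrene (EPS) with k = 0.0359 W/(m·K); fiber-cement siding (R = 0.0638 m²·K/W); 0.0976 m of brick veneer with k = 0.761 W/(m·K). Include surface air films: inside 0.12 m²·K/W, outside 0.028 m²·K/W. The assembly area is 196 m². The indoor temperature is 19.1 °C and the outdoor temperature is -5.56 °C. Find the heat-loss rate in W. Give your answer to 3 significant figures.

0.0729/0.024 = 3.038
0.0178/0.0359 = 0.4958
0.0976/0.761 = 0.1283
R_total = 0.12 + 3.038 + 0.4958 + 0.0638 + 0.1283 + 0.028 = 3.873 m²·K/W
Q = A·ΔT/R = 196 × (19.1 − (-5.56)) / 3.873 = 1248 W

1250 W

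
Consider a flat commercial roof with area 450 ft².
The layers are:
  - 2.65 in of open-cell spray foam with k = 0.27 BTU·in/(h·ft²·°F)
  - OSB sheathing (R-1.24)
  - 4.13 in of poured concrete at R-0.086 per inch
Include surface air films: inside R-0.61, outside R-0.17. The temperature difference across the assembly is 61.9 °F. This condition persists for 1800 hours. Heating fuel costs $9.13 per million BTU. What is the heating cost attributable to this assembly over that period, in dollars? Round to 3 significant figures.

37.6 dollars

2.65/0.27 = 9.815
4.13 × 0.086 = 0.3552
R_total = 0.61 + 9.815 + 1.24 + 0.3552 + 0.17 = 12.19 ft²·°F·h/BTU
Q = 450 × 61.9 / 12.19 = 2285 BTU/h
E = 2285 × 1800 = 4113000 BTU
Cost = 4113000/10⁶ × 9.13 = $37.55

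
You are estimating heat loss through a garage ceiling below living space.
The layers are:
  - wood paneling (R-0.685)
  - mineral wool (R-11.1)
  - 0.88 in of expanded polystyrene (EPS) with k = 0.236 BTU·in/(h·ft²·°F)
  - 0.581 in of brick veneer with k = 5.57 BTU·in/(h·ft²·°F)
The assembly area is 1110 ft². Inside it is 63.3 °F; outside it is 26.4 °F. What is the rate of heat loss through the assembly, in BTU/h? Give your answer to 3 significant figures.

0.88/0.236 = 3.729
0.581/5.57 = 0.1043
R_total = 0.685 + 11.1 + 3.729 + 0.1043 = 15.62 ft²·°F·h/BTU
Q = A·ΔT/R = 1110 × (63.3 − 26.4) / 15.62 = 2623 BTU/h

2620 BTU/h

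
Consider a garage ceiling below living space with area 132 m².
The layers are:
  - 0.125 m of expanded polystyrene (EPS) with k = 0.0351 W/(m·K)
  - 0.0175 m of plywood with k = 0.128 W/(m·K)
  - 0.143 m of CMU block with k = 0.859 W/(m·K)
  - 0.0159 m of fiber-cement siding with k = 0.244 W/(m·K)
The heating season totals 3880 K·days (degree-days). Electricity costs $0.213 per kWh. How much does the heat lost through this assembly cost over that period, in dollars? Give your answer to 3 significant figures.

666 dollars

0.125/0.0351 = 3.561
0.0175/0.128 = 0.1367
0.143/0.859 = 0.1665
0.0159/0.244 = 0.06516
R_total = 3.561 + 0.1367 + 0.1665 + 0.06516 = 3.93 m²·K/W
E = A × HDD × 24 / R / 1000 = 132 × 3880 × 24 / 3.93 / 1000 = 3128 kWh
Cost = 3128 × 0.213 = $666.3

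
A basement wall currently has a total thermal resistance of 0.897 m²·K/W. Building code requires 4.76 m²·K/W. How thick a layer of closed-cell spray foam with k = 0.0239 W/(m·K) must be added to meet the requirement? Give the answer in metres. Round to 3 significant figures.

ΔR = 4.76 − 0.897 = 3.863 m²·K/W
L = ΔR × k = 3.863 × 0.0239 = 0.09233 m

0.0923 m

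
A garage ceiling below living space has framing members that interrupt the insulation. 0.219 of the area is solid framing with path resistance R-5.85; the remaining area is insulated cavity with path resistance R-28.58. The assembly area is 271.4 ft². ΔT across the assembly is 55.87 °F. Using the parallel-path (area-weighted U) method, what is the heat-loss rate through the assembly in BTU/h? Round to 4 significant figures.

U_eff = 0.781/28.58 + 0.219/5.85 = 0.027327 + 0.037436 = 0.064763
R_eff = 1/U_eff = 15.441 ft²·°F·h/BTU
Q = 271.4 × 55.87 / 15.441 = 982 BTU/h

982.0 BTU/h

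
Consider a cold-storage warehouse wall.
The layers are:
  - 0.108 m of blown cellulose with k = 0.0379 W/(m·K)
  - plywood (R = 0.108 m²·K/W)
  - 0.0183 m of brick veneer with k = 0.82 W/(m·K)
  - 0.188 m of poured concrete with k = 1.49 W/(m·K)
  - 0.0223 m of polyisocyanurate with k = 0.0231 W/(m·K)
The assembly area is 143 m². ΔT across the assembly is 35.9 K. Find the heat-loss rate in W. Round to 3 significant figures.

1260 W

0.108/0.0379 = 2.85
0.0183/0.82 = 0.02232
0.188/1.49 = 0.1262
0.0223/0.0231 = 0.9654
R_total = 2.85 + 0.108 + 0.02232 + 0.1262 + 0.9654 = 4.071 m²·K/W
Q = A·ΔT/R = 143 × 35.9 / 4.071 = 1261 W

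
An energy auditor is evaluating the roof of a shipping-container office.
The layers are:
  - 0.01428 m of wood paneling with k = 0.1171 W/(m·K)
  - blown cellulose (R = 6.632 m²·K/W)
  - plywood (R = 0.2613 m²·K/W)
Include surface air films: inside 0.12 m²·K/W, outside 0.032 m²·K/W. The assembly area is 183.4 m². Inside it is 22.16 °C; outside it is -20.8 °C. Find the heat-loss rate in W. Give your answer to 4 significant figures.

1099 W

0.01428/0.1171 = 0.12195
R_total = 0.12 + 0.12195 + 6.632 + 0.2613 + 0.032 = 7.1672 m²·K/W
Q = A·ΔT/R = 183.4 × (22.16 − (-20.8)) / 7.1672 = 1099.3 W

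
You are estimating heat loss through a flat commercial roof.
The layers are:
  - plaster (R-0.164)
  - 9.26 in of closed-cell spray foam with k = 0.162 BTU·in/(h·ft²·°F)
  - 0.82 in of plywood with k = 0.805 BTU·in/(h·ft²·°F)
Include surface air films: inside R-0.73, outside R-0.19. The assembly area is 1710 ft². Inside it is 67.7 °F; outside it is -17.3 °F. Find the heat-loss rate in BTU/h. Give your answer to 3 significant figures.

2450 BTU/h

9.26/0.162 = 57.16
0.82/0.805 = 1.019
R_total = 0.73 + 0.164 + 57.16 + 1.019 + 0.19 = 59.26 ft²·°F·h/BTU
Q = A·ΔT/R = 1710 × (67.7 − (-17.3)) / 59.26 = 2453 BTU/h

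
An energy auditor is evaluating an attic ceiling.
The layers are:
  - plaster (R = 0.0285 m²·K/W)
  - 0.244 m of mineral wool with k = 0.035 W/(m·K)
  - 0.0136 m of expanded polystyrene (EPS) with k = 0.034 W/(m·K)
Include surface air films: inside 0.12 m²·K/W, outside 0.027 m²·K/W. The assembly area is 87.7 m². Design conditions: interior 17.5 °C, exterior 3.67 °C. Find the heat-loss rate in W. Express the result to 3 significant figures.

0.244/0.035 = 6.971
0.0136/0.034 = 0.4
R_total = 0.12 + 0.0285 + 6.971 + 0.4 + 0.027 = 7.547 m²·K/W
Q = A·ΔT/R = 87.7 × (17.5 − 3.67) / 7.547 = 160.7 W

161 W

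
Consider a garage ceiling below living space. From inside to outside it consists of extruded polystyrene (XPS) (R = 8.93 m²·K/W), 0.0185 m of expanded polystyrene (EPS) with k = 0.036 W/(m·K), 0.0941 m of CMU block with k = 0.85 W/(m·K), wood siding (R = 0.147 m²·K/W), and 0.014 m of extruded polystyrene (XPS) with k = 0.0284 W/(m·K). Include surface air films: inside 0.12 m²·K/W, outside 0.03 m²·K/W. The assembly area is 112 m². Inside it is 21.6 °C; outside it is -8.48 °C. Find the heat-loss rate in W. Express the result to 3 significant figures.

0.0185/0.036 = 0.5139
0.0941/0.85 = 0.1107
0.014/0.0284 = 0.493
R_total = 0.12 + 8.93 + 0.5139 + 0.1107 + 0.147 + 0.493 + 0.03 = 10.34 m²·K/W
Q = A·ΔT/R = 112 × (21.6 − (-8.48)) / 10.34 = 325.7 W

326 W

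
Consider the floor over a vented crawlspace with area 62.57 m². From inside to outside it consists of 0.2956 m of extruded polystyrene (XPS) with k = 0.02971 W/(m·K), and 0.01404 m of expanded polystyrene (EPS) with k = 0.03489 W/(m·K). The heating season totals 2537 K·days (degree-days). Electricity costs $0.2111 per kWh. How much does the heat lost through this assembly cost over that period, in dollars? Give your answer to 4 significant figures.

77.69 dollars

0.2956/0.02971 = 9.9495
0.01404/0.03489 = 0.40241
R_total = 9.9495 + 0.40241 = 10.352 m²·K/W
E = A × HDD × 24 / R / 1000 = 62.57 × 2537 × 24 / 10.352 / 1000 = 368.02 kWh
Cost = 368.02 × 0.2111 = $77.69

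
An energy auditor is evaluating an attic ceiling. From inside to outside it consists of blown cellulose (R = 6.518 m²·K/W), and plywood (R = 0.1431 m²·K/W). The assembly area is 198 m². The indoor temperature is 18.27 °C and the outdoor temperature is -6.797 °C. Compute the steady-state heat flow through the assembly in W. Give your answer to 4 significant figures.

745.1 W

R_total = 6.518 + 0.1431 = 6.6611 m²·K/W
Q = A·ΔT/R = 198 × (18.27 − (-6.797)) / 6.6611 = 745.11 W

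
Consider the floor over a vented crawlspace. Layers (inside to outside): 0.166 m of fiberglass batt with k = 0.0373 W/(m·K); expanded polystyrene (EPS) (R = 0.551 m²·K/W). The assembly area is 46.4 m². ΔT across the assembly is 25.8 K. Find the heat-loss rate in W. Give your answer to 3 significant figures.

239 W

0.166/0.0373 = 4.45
R_total = 4.45 + 0.551 = 5.001 m²·K/W
Q = A·ΔT/R = 46.4 × 25.8 / 5.001 = 239.4 W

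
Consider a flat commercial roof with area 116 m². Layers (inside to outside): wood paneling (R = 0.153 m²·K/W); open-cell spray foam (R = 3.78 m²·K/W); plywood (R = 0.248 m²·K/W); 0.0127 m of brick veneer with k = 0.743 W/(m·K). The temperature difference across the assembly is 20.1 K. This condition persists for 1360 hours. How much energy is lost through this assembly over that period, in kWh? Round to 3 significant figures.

755 kWh

0.0127/0.743 = 0.01709
R_total = 0.153 + 3.78 + 0.248 + 0.01709 = 4.198 m²·K/W
Q = 116 × 20.1 / 4.198 = 555.4 W
E = 555.4 W × 1360 h / 1000 = 755.3 kWh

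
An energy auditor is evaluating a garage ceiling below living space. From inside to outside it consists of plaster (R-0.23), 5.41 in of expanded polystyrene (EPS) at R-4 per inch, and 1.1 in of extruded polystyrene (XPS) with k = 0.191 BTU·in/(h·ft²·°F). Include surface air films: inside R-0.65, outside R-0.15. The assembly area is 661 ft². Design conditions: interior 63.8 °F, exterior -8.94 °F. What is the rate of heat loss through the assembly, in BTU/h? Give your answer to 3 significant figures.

1690 BTU/h

5.41 × 4 = 21.64
1.1/0.191 = 5.759
R_total = 0.65 + 0.23 + 21.64 + 5.759 + 0.15 = 28.43 ft²·°F·h/BTU
Q = A·ΔT/R = 661 × (63.8 − (-8.94)) / 28.43 = 1691 BTU/h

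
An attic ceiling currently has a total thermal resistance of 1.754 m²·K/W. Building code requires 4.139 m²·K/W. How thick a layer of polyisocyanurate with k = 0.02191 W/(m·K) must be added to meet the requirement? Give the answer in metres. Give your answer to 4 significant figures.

0.05226 m

ΔR = 4.139 − 1.754 = 2.385 m²·K/W
L = ΔR × k = 2.385 × 0.02191 = 0.052255 m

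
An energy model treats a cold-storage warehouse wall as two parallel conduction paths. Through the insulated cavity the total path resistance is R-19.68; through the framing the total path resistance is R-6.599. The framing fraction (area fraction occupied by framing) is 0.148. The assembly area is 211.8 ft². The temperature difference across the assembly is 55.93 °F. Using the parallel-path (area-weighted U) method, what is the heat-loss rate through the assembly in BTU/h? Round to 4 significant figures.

778.5 BTU/h

U_eff = 0.852/19.68 + 0.148/6.599 = 0.043293 + 0.022428 = 0.06572
R_eff = 1/U_eff = 15.216 ft²·°F·h/BTU
Q = 211.8 × 55.93 / 15.216 = 778.52 BTU/h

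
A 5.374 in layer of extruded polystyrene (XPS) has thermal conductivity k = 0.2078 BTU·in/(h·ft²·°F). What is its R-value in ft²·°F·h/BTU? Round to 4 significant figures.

25.86 ft²·°F·h/BTU

R = L/k = 5.374/0.2078 = 25.861 ft²·°F·h/BTU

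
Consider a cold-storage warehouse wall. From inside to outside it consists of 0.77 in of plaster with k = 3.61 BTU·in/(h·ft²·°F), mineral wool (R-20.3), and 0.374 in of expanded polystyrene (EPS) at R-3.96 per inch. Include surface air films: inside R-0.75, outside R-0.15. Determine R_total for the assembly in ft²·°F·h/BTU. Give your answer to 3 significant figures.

22.9 ft²·°F·h/BTU

0.77/3.61 = 0.2133
0.374 × 3.96 = 1.481
R_total = 0.75 + 0.2133 + 20.3 + 1.481 + 0.15 = 22.89 ft²·°F·h/BTU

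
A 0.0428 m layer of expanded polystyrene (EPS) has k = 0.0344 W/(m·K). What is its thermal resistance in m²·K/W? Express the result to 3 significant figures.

R = L/k = 0.0428/0.0344 = 1.244 m²·K/W

1.24 m²·K/W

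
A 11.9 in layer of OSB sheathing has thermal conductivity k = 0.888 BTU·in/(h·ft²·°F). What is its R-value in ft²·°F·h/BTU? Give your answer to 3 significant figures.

R = L/k = 11.9/0.888 = 13.4 ft²·°F·h/BTU

13.4 ft²·°F·h/BTU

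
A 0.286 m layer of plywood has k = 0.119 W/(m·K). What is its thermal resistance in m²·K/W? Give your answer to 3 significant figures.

2.40 m²·K/W

R = L/k = 0.286/0.119 = 2.403 m²·K/W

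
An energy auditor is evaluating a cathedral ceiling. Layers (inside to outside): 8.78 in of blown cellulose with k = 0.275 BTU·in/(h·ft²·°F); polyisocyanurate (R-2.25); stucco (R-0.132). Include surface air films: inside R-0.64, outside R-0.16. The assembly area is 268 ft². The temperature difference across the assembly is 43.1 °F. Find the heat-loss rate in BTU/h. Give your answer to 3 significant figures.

329 BTU/h

8.78/0.275 = 31.93
R_total = 0.64 + 31.93 + 2.25 + 0.132 + 0.16 = 35.11 ft²·°F·h/BTU
Q = A·ΔT/R = 268 × 43.1 / 35.11 = 329 BTU/h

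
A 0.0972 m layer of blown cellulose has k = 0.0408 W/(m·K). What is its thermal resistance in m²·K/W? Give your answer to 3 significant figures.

2.38 m²·K/W

R = L/k = 0.0972/0.0408 = 2.382 m²·K/W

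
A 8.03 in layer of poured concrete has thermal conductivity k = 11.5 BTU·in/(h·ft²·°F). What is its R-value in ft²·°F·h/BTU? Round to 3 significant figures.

R = L/k = 8.03/11.5 = 0.6983 ft²·°F·h/BTU

0.698 ft²·°F·h/BTU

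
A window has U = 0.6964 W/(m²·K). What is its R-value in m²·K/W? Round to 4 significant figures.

1.436 m²·K/W

R = 1/U = 1/0.6964 = 1.436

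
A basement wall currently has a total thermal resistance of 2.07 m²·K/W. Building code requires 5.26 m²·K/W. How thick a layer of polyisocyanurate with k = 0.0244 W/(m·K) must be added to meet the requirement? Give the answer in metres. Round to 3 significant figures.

0.0778 m

ΔR = 5.26 − 2.07 = 3.19 m²·K/W
L = ΔR × k = 3.19 × 0.0244 = 0.07784 m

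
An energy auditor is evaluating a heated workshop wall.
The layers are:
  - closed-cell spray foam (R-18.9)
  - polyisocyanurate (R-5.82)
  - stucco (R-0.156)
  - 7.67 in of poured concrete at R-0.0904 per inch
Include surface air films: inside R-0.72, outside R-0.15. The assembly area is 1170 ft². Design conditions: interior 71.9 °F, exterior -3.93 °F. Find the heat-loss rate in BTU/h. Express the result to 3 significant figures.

3360 BTU/h

7.67 × 0.0904 = 0.6934
R_total = 0.72 + 18.9 + 5.82 + 0.156 + 0.6934 + 0.15 = 26.44 ft²·°F·h/BTU
Q = A·ΔT/R = 1170 × (71.9 − (-3.93)) / 26.44 = 3356 BTU/h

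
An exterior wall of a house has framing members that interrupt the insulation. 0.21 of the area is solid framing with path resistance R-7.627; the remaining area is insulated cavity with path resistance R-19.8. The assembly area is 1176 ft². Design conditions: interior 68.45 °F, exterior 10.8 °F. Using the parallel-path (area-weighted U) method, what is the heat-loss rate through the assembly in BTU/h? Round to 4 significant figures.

U_eff = 0.79/19.8 + 0.21/7.627 = 0.039899 + 0.027534 = 0.067433
R_eff = 1/U_eff = 14.83 ft²·°F·h/BTU
Q = 1176 × (68.45 − 10.8) / 14.83 = 4571.7 BTU/h

4572 BTU/h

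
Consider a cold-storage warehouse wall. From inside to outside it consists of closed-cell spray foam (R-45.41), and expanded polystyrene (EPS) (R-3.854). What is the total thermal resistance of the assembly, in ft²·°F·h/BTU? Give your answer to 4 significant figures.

49.26 ft²·°F·h/BTU

R_total = 45.41 + 3.854 = 49.264 ft²·°F·h/BTU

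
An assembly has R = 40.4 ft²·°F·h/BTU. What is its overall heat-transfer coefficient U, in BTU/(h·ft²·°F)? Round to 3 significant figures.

0.0248 BTU/(h·ft²·°F)

U = 1/R = 1/40.4 = 0.02475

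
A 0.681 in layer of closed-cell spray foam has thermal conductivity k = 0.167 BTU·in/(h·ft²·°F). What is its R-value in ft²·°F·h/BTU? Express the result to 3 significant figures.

4.08 ft²·°F·h/BTU

R = L/k = 0.681/0.167 = 4.078 ft²·°F·h/BTU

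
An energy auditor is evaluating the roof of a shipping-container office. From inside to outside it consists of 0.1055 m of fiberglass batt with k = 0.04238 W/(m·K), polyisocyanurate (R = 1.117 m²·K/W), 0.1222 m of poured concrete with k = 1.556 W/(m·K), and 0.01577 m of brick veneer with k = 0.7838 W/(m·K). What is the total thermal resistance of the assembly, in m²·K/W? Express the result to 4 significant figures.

3.705 m²·K/W

0.1055/0.04238 = 2.4894
0.1222/1.556 = 0.078535
0.01577/0.7838 = 0.02012
R_total = 2.4894 + 1.117 + 0.078535 + 0.02012 = 3.705 m²·K/W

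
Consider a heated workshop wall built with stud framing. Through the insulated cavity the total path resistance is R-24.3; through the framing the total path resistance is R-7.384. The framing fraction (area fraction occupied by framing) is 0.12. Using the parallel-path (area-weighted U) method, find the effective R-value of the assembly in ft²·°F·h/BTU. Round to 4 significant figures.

U_eff = 0.88/24.3 + 0.12/7.384 = 0.036214 + 0.016251 = 0.052465
R_eff = 1/U_eff = 19.06 ft²·°F·h/BTU

19.06 ft²·°F·h/BTU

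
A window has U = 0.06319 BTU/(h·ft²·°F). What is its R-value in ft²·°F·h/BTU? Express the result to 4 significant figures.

15.83 ft²·°F·h/BTU

R = 1/U = 1/0.06319 = 15.825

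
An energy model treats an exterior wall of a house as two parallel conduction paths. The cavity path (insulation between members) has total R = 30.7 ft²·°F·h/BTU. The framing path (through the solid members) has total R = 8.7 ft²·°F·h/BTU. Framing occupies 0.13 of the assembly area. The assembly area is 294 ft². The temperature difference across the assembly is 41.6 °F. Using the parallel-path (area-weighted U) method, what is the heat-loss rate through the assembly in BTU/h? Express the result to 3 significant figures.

U_eff = 0.87/30.7 + 0.13/8.7 = 0.02834 + 0.01494 = 0.04328
R_eff = 1/U_eff = 23.1 ft²·°F·h/BTU
Q = 294 × 41.6 / 23.1 = 529.3 BTU/h

529 BTU/h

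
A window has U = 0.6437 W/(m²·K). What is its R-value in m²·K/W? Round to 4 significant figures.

1.554 m²·K/W

R = 1/U = 1/0.6437 = 1.5535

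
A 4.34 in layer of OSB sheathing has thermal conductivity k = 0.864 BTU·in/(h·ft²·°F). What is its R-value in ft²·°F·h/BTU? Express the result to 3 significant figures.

5.02 ft²·°F·h/BTU

R = L/k = 4.34/0.864 = 5.023 ft²·°F·h/BTU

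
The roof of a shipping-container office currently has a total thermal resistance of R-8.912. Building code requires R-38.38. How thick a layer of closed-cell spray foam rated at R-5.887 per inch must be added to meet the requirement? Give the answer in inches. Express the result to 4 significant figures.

ΔR = 38.38 − 8.912 = 29.468 ft²·°F·h/BTU
L = ΔR / (R/in) = 29.468/5.887 = 5.0056 in

5.006 in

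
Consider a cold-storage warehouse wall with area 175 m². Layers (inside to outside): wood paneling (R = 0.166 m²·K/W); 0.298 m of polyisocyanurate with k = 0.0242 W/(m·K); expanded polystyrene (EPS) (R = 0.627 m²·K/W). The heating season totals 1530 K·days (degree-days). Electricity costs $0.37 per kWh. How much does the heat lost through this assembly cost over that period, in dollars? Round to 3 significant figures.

0.298/0.0242 = 12.31
R_total = 0.166 + 12.31 + 0.627 = 13.11 m²·K/W
E = A × HDD × 24 / R / 1000 = 175 × 1530 × 24 / 13.11 / 1000 = 490.3 kWh
Cost = 490.3 × 0.37 = $181.4

181 dollars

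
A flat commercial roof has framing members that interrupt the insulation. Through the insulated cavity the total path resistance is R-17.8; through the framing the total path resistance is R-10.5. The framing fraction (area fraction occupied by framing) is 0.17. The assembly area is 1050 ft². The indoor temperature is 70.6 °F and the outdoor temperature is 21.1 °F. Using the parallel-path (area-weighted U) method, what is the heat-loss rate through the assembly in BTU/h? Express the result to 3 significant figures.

3270 BTU/h

U_eff = 0.83/17.8 + 0.17/10.5 = 0.04663 + 0.01619 = 0.06282
R_eff = 1/U_eff = 15.92 ft²·°F·h/BTU
Q = 1050 × (70.6 − 21.1) / 15.92 = 3265 BTU/h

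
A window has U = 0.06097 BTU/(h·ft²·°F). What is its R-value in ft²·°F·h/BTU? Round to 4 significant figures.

R = 1/U = 1/0.06097 = 16.402

16.40 ft²·°F·h/BTU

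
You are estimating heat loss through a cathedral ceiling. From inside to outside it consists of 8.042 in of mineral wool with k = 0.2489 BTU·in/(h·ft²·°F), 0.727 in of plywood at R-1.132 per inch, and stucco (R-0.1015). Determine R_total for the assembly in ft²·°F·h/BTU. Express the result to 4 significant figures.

8.042/0.2489 = 32.31
0.727 × 1.132 = 0.82296
R_total = 32.31 + 0.82296 + 0.1015 = 33.235 ft²·°F·h/BTU

33.23 ft²·°F·h/BTU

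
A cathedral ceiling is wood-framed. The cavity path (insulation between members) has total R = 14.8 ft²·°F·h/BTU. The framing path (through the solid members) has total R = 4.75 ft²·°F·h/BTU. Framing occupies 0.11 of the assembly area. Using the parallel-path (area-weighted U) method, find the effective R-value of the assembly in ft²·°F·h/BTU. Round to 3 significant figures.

12.0 ft²·°F·h/BTU

U_eff = 0.89/14.8 + 0.11/4.75 = 0.06014 + 0.02316 = 0.08329
R_eff = 1/U_eff = 12.01 ft²·°F·h/BTU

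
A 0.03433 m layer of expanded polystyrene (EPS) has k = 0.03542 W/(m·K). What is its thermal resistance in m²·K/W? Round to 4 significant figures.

R = L/k = 0.03433/0.03542 = 0.96923 m²·K/W

0.9692 m²·K/W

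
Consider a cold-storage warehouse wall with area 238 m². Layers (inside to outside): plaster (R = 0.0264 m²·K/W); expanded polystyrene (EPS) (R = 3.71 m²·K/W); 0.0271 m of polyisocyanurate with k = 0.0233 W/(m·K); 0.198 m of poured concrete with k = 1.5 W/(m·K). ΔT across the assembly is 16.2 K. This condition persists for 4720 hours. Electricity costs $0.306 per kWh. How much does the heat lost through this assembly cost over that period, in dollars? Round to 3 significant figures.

0.0271/0.0233 = 1.163
0.198/1.5 = 0.132
R_total = 0.0264 + 3.71 + 1.163 + 0.132 = 5.031 m²·K/W
Q = 238 × 16.2 / 5.031 = 766.3 W
E = 766.3 W × 4720 h / 1000 = 3617 kWh
Cost = 3617 × 0.306 = $1107

1110 dollars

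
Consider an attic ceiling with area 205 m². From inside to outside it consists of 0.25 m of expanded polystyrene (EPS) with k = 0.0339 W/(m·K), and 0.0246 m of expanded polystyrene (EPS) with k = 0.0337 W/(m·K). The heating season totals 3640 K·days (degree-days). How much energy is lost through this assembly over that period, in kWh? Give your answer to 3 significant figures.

2210 kWh

0.25/0.0339 = 7.375
0.0246/0.0337 = 0.73
R_total = 7.375 + 0.73 = 8.105 m²·K/W
E = A × HDD × 24 / R / 1000 = 205 × 3640 × 24 / 8.105 / 1000 = 2210 kWh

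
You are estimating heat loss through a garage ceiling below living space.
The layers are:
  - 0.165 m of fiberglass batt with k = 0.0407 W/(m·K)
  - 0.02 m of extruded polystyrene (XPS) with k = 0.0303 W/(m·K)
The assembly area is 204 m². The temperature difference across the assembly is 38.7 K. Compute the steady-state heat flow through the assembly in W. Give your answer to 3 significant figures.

0.165/0.0407 = 4.054
0.02/0.0303 = 0.6601
R_total = 4.054 + 0.6601 = 4.714 m²·K/W
Q = A·ΔT/R = 204 × 38.7 / 4.714 = 1675 W

1670 W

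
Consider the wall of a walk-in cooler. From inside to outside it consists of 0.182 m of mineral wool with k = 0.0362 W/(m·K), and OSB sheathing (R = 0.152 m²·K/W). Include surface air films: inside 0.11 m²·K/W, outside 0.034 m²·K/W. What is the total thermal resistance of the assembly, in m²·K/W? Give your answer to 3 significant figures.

0.182/0.0362 = 5.028
R_total = 0.11 + 5.028 + 0.152 + 0.034 = 5.324 m²·K/W

5.32 m²·K/W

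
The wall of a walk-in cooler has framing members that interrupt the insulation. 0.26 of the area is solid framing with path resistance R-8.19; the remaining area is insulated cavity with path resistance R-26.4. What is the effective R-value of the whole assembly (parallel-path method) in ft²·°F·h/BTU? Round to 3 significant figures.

U_eff = 0.74/26.4 + 0.26/8.19 = 0.02803 + 0.03175 = 0.05978
R_eff = 1/U_eff = 16.73 ft²·°F·h/BTU

16.7 ft²·°F·h/BTU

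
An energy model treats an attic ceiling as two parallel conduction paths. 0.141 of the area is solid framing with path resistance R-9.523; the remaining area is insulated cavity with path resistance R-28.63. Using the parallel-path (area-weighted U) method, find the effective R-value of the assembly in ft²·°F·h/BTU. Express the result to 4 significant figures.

22.32 ft²·°F·h/BTU

U_eff = 0.859/28.63 + 0.141/9.523 = 0.030003 + 0.014806 = 0.04481
R_eff = 1/U_eff = 22.317 ft²·°F·h/BTU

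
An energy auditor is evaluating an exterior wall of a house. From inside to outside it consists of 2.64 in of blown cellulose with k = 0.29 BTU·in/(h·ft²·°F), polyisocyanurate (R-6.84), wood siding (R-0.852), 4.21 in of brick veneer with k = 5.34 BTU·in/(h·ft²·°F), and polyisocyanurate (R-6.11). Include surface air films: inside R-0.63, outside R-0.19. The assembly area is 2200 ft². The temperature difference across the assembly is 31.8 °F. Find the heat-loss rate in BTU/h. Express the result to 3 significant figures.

2.64/0.29 = 9.103
4.21/5.34 = 0.7884
R_total = 0.63 + 9.103 + 6.84 + 0.852 + 0.7884 + 6.11 + 0.19 = 24.51 ft²·°F·h/BTU
Q = A·ΔT/R = 2200 × 31.8 / 24.51 = 2854 BTU/h

2850 BTU/h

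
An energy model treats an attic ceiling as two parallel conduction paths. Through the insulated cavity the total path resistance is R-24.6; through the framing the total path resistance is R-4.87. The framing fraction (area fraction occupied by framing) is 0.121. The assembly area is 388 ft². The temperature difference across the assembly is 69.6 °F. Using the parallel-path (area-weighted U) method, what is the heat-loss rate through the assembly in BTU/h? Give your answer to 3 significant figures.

1640 BTU/h

U_eff = 0.879/24.6 + 0.121/4.87 = 0.03573 + 0.02485 = 0.06058
R_eff = 1/U_eff = 16.51 ft²·°F·h/BTU
Q = 388 × 69.6 / 16.51 = 1636 BTU/h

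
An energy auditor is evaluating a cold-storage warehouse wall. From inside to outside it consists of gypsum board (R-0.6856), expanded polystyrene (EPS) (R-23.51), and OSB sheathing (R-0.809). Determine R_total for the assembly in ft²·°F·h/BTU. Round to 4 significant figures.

25.00 ft²·°F·h/BTU

R_total = 0.6856 + 23.51 + 0.809 = 25.005 ft²·°F·h/BTU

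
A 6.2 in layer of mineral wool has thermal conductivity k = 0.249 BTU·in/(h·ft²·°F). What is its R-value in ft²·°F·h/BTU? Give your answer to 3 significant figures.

R = L/k = 6.2/0.249 = 24.9 ft²·°F·h/BTU

24.9 ft²·°F·h/BTU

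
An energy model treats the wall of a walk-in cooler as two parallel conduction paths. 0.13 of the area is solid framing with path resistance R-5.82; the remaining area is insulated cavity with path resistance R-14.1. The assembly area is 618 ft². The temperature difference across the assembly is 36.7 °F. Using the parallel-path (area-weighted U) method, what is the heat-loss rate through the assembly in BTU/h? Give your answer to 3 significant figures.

1910 BTU/h

U_eff = 0.87/14.1 + 0.13/5.82 = 0.0617 + 0.02234 = 0.08404
R_eff = 1/U_eff = 11.9 ft²·°F·h/BTU
Q = 618 × 36.7 / 11.9 = 1906 BTU/h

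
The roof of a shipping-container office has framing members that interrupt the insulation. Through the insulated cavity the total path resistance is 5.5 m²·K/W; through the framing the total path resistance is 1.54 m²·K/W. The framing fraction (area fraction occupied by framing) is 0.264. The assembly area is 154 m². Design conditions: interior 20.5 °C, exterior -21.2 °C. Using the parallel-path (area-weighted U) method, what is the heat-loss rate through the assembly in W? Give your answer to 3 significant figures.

U_eff = 0.736/5.5 + 0.264/1.54 = 0.1338 + 0.1714 = 0.3052
R_eff = 1/U_eff = 3.276 m²·K/W
Q = 154 × (20.5 − (-21.2)) / 3.276 = 1960 W

1960 W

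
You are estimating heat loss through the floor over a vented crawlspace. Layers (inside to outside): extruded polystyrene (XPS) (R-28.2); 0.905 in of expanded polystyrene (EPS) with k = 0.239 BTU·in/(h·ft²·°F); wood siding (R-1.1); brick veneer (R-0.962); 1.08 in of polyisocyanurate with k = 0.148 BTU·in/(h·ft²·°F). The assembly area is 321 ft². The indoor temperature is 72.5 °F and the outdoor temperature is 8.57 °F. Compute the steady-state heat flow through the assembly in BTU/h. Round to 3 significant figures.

0.905/0.239 = 3.787
1.08/0.148 = 7.297
R_total = 28.2 + 3.787 + 1.1 + 0.962 + 7.297 = 41.35 ft²·°F·h/BTU
Q = A·ΔT/R = 321 × (72.5 − 8.57) / 41.35 = 496.3 BTU/h

496 BTU/h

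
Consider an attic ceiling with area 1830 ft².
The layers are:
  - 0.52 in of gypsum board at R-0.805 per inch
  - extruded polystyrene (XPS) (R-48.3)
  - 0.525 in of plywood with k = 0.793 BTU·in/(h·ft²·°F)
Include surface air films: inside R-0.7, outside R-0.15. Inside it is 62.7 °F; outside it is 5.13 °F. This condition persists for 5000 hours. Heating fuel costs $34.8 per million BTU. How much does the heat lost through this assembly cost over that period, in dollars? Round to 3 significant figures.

365 dollars

0.52 × 0.805 = 0.4186
0.525/0.793 = 0.662
R_total = 0.7 + 0.4186 + 48.3 + 0.662 + 0.15 = 50.23 ft²·°F·h/BTU
Q = 1830 × (62.7 − 5.13) / 50.23 = 2097 BTU/h
E = 2097 × 5000 = 10490000 BTU
Cost = 10490000/10⁶ × 34.8 = $364.9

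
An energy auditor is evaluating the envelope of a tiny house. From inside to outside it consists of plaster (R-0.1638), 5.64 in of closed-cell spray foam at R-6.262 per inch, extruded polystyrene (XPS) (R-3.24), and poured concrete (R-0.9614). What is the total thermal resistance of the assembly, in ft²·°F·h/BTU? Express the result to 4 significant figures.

39.68 ft²·°F·h/BTU

5.64 × 6.262 = 35.318
R_total = 0.1638 + 35.318 + 3.24 + 0.9614 = 39.683 ft²·°F·h/BTU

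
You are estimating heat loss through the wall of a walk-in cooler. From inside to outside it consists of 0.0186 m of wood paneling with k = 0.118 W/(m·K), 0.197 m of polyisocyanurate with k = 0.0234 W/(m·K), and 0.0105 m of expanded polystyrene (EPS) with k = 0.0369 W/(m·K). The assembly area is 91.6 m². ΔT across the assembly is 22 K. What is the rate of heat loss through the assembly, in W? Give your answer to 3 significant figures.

0.0186/0.118 = 0.1576
0.197/0.0234 = 8.419
0.0105/0.0369 = 0.2846
R_total = 0.1576 + 8.419 + 0.2846 = 8.861 m²·K/W
Q = A·ΔT/R = 91.6 × 22 / 8.861 = 227.4 W

227 W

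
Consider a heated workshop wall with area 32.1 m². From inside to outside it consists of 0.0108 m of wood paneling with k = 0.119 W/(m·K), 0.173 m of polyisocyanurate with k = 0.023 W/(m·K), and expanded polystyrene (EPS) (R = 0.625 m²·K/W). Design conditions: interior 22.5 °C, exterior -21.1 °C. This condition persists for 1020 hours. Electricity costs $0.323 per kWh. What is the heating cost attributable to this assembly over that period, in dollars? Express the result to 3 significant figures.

0.0108/0.119 = 0.09076
0.173/0.023 = 7.522
R_total = 0.09076 + 7.522 + 0.625 = 8.237 m²·K/W
Q = 32.1 × (22.5 − (-21.1)) / 8.237 = 169.9 W
E = 169.9 W × 1020 h / 1000 = 173.3 kWh
Cost = 173.3 × 0.323 = $55.98

56.0 dollars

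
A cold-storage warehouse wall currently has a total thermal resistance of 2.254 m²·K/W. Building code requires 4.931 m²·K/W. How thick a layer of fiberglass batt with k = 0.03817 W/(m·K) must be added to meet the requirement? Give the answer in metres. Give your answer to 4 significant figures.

0.1022 m

ΔR = 4.931 − 2.254 = 2.677 m²·K/W
L = ΔR × k = 2.677 × 0.03817 = 0.10218 m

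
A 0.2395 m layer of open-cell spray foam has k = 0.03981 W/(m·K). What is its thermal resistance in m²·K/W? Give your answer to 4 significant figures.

R = L/k = 0.2395/0.03981 = 6.0161 m²·K/W

6.016 m²·K/W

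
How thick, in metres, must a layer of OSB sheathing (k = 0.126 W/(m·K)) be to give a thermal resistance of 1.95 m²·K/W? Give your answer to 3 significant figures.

L = R·k = 1.95 × 0.126 = 0.2457 m

0.246 m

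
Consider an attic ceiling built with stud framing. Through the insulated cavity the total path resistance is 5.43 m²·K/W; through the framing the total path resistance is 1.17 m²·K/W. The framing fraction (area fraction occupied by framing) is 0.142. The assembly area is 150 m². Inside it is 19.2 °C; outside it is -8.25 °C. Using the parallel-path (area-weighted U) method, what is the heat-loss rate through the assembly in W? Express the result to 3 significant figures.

U_eff = 0.858/5.43 + 0.142/1.17 = 0.158 + 0.1214 = 0.2794
R_eff = 1/U_eff = 3.579 m²·K/W
Q = 150 × (19.2 − (-8.25)) / 3.579 = 1150 W

1150 W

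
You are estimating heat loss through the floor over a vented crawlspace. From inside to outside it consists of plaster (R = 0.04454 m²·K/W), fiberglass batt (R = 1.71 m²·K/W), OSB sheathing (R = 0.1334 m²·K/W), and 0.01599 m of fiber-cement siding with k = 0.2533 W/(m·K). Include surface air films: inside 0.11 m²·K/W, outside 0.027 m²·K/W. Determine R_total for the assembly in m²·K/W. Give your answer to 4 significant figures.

0.01599/0.2533 = 0.063127
R_total = 0.11 + 0.04454 + 1.71 + 0.1334 + 0.063127 + 0.027 = 2.0881 m²·K/W

2.088 m²·K/W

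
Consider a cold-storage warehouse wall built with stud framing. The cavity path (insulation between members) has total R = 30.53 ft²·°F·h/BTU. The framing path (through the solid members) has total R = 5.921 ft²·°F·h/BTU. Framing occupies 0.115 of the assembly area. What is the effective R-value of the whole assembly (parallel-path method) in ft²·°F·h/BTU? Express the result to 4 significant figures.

U_eff = 0.885/30.53 + 0.115/5.921 = 0.028988 + 0.019422 = 0.04841
R_eff = 1/U_eff = 20.657 ft²·°F·h/BTU

20.66 ft²·°F·h/BTU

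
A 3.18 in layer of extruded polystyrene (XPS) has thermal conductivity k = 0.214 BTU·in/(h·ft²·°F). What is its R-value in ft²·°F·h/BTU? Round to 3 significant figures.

14.9 ft²·°F·h/BTU

R = L/k = 3.18/0.214 = 14.86 ft²·°F·h/BTU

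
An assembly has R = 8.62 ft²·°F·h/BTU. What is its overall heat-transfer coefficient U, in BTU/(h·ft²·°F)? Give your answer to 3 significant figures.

0.116 BTU/(h·ft²·°F)

U = 1/R = 1/8.62 = 0.116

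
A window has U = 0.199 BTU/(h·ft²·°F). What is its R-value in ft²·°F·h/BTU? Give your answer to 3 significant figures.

5.03 ft²·°F·h/BTU

R = 1/U = 1/0.199 = 5.025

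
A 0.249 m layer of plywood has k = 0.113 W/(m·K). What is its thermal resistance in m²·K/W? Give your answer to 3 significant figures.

R = L/k = 0.249/0.113 = 2.204 m²·K/W

2.20 m²·K/W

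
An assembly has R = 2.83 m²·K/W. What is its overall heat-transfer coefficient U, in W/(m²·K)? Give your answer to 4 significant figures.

U = 1/R = 1/2.83 = 0.35336

0.3534 W/(m²·K)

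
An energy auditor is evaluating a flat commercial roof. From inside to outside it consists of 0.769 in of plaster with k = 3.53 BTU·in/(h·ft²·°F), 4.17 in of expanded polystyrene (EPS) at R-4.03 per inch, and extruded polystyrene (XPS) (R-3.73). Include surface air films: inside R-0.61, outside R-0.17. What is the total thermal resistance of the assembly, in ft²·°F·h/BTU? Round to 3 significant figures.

21.5 ft²·°F·h/BTU

0.769/3.53 = 0.2178
4.17 × 4.03 = 16.81
R_total = 0.61 + 0.2178 + 16.81 + 3.73 + 0.17 = 21.53 ft²·°F·h/BTU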